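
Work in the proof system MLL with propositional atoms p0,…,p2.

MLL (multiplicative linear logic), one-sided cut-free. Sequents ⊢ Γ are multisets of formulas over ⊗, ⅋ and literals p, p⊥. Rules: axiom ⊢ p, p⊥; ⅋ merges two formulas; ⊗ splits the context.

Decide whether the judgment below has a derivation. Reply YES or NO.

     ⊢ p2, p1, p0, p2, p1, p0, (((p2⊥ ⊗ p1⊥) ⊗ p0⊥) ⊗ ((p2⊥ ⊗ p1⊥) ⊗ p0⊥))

Proof tree:
[⊗]  ⊢ p2, p1, p0, p2, p1, p0, (((p2⊥ ⊗ p1⊥) ⊗ p0⊥) ⊗ ((p2⊥ ⊗ p1⊥) ⊗ p0⊥))
  [⊗]  ⊢ p2, p1, p0, ((p2⊥ ⊗ p1⊥) ⊗ p0⊥)
    [⊗]  ⊢ p2, p1, (p2⊥ ⊗ p1⊥)
      [Ax]  ⊢ p2, p2⊥
      [Ax]  ⊢ p1, p1⊥
    [Ax]  ⊢ p0, p0⊥
  [⊗]  ⊢ p2, p1, p0, ((p2⊥ ⊗ p1⊥) ⊗ p0⊥)
    [⊗]  ⊢ p2, p1, (p2⊥ ⊗ p1⊥)
      [Ax]  ⊢ p2, p2⊥
      [Ax]  ⊢ p1, p1⊥
    [Ax]  ⊢ p0, p0⊥

Result: YES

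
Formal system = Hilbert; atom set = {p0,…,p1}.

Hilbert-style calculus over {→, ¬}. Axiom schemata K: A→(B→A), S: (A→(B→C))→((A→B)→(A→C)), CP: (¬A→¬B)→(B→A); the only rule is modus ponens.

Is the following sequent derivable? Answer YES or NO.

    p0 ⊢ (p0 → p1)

Search for a countermodel by truth-table:
  v=00: Γ:[p0=F] Δ:[(p0 → p1)=T] refutes=False
  v=01: Γ:[p0=F] Δ:[(p0 → p1)=T] refutes=False
  v=10: Γ:[p0=T] Δ:[(p0 → p1)=F] refutes=True  ← countermodel

Result: NO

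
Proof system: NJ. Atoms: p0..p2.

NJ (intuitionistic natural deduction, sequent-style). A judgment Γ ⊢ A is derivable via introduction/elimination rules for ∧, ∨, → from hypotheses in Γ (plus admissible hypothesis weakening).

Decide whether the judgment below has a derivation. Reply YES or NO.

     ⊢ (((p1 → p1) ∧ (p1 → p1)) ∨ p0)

Derivation (root first):
[∨I₁]  ⊢ (((p1 → p1) ∧ (p1 → p1)) ∨ p0)
  [∧I]  ⊢ ((p1 → p1) ∧ (p1 → p1))
    [→I]  ⊢ (p1 → p1)
      [Ax] p1 ⊢ p1
    [→I]  ⊢ (p1 → p1)
      [Ax] p1 ⊢ p1

Result: YES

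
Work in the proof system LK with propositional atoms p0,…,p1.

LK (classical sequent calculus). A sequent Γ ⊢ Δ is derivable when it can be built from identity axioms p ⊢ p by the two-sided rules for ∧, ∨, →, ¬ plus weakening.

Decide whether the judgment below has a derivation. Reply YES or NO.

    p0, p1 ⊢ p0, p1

Proof tree:
[WL] p0, p1 ⊢ p0, p1
  [WR] p0 ⊢ p0, p1
    [Ax] p0 ⊢ p0

Result: YES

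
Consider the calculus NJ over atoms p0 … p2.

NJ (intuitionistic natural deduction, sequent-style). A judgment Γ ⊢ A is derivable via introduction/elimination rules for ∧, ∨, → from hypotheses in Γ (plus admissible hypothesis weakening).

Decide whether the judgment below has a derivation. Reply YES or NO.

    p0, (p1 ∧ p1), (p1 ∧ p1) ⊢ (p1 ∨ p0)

Derivation trace:
[Wk] p0, (p1 ∧ p1), (p1 ∧ p1) ⊢ (p1 ∨ p0)
  [∨I₂] p0, (p1 ∧ p1) ⊢ (p1 ∨ p0)
    [Wk] p0, (p1 ∧ p1) ⊢ p0
      [Ax] p0 ⊢ p0

Result: YES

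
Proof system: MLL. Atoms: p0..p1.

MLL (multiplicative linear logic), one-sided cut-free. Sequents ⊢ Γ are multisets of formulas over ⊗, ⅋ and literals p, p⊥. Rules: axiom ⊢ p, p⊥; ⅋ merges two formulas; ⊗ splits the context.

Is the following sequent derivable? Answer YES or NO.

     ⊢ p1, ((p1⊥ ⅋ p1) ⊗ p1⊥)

Proof tree:
[⊗]  ⊢ p1, ((p1⊥ ⅋ p1) ⊗ p1⊥)
  [⅋]  ⊢ (p1⊥ ⅋ p1)
    [Ax]  ⊢ p1, p1⊥
  [Ax]  ⊢ p1, p1⊥

Result: YES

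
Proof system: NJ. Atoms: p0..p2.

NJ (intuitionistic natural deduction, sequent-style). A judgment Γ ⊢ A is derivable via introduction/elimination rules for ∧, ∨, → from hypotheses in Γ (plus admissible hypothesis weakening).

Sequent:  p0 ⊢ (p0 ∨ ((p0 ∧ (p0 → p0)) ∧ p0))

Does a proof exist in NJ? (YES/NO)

Derivation (root first):
[∨I₂] p0 ⊢ (p0 ∨ ((p0 ∧ (p0 → p0)) ∧ p0))
  [∧I] p0 ⊢ ((p0 ∧ (p0 → p0)) ∧ p0)
    [∧I] p0 ⊢ (p0 ∧ (p0 → p0))
      [Ax] p0 ⊢ p0
      [→I]  ⊢ (p0 → p0)
        [Ax] p0 ⊢ p0
    [Ax] p0 ⊢ p0

Result: YES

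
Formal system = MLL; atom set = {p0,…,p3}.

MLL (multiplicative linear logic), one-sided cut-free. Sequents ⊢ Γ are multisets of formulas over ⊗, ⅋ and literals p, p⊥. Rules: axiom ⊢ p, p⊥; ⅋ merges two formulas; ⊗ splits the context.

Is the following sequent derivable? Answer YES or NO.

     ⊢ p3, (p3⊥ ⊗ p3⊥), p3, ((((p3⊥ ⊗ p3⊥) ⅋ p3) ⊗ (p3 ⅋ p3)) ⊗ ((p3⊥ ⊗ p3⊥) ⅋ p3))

Proof tree:
[⊗]  ⊢ p3, (p3⊥ ⊗ p3⊥), p3, ((((p3⊥ ⊗ p3⊥) ⅋ p3) ⊗ (p3 ⅋ p3)) ⊗ ((p3⊥ ⊗ p3⊥) ⅋ p3))
  [⊗]  ⊢ p3, (p3⊥ ⊗ p3⊥), (((p3⊥ ⊗ p3⊥) ⅋ p3) ⊗ (p3 ⅋ p3))
    [⅋]  ⊢ p3, ((p3⊥ ⊗ p3⊥) ⅋ p3)
      [⊗]  ⊢ p3, p3, (p3⊥ ⊗ p3⊥)
        [Ax]  ⊢ p3, p3⊥
        [Ax]  ⊢ p3, p3⊥
    [⅋]  ⊢ (p3⊥ ⊗ p3⊥), (p3 ⅋ p3)
      [⊗]  ⊢ p3, p3, (p3⊥ ⊗ p3⊥)
        [Ax]  ⊢ p3, p3⊥
        [Ax]  ⊢ p3, p3⊥
  [⅋]  ⊢ p3, ((p3⊥ ⊗ p3⊥) ⅋ p3)
    [⊗]  ⊢ p3, p3, (p3⊥ ⊗ p3⊥)
      [Ax]  ⊢ p3, p3⊥
      [Ax]  ⊢ p3, p3⊥

Result: YES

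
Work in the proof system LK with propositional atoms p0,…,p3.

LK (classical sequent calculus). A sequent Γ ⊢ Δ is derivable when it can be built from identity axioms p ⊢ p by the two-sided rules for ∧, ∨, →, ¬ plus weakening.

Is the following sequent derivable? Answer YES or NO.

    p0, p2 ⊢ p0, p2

Proof tree:
[WR] p0, p2 ⊢ p0, p2
  [WL] p0, p2 ⊢ p0
    [Ax] p0 ⊢ p0

Result: YES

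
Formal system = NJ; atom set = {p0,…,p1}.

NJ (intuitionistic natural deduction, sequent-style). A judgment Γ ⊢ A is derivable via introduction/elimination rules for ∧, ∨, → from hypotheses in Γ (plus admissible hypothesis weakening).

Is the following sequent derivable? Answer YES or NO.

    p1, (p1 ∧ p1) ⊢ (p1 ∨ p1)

Derivation (root first):
[Wk] p1, (p1 ∧ p1) ⊢ (p1 ∨ p1)
  [∨I₁] p1 ⊢ (p1 ∨ p1)
    [Ax] p1 ⊢ p1

Result: YES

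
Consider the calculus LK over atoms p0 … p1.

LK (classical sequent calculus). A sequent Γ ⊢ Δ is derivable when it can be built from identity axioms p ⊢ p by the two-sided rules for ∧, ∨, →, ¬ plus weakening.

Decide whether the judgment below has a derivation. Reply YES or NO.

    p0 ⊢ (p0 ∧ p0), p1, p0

Derivation trace:
[WR] p0 ⊢ (p0 ∧ p0), p1, p0
  [WR] p0 ⊢ (p0 ∧ p0), p1
    [∧R] p0 ⊢ (p0 ∧ p0)
      [Ax] p0 ⊢ p0
      [Ax] p0 ⊢ p0

Result: YES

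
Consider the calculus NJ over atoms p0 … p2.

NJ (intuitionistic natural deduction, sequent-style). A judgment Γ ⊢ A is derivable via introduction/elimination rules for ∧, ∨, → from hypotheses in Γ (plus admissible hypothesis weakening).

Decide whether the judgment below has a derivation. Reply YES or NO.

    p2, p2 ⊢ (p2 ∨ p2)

Derivation trace:
[Wk] p2, p2 ⊢ (p2 ∨ p2)
  [∨I₂] p2 ⊢ (p2 ∨ p2)
    [Ax] p2 ⊢ p2

Result: YES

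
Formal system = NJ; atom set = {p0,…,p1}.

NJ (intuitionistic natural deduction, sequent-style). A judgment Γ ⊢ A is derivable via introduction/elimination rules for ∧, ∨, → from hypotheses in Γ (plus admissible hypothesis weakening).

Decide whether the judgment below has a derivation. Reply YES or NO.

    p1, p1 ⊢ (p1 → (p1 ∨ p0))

Derivation (root first):
[→I] p1, p1 ⊢ (p1 → (p1 ∨ p0))
  [∨I₁] p1, p1, p1 ⊢ (p1 ∨ p0)
    [Wk] p1, p1, p1 ⊢ p1
      [Wk] p1, p1 ⊢ p1
        [Ax] p1 ⊢ p1

Result: YES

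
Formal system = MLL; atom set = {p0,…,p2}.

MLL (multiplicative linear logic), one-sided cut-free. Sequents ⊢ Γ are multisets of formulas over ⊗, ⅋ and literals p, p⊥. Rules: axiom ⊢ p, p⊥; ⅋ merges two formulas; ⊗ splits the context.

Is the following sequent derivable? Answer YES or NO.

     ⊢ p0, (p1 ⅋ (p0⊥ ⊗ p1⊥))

Derivation (root first):
[⅋]  ⊢ p0, (p1 ⅋ (p0⊥ ⊗ p1⊥))
  [⊗]  ⊢ p0, p1, (p0⊥ ⊗ p1⊥)
    [Ax]  ⊢ p0, p0⊥
    [Ax]  ⊢ p1, p1⊥

Result: YES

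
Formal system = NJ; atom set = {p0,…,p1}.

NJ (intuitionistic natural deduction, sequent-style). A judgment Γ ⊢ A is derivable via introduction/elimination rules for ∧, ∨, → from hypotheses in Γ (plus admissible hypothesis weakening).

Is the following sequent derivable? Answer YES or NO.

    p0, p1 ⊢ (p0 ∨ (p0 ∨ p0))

Proof tree:
[∨I₂] p0, p1 ⊢ (p0 ∨ (p0 ∨ p0))
  [Wk] p0, p1 ⊢ (p0 ∨ p0)
    [∨I₂] p0 ⊢ (p0 ∨ p0)
      [Ax] p0 ⊢ p0

Result: YES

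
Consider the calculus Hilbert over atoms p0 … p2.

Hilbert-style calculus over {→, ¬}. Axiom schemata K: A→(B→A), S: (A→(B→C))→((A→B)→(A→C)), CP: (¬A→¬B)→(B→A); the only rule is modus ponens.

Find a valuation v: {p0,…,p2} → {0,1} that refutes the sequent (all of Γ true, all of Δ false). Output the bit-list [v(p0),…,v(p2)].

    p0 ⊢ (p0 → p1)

Enumerate valuations to refute Γ ⊢ Δ:
  v=000: Γ:[p0=F] Δ:[(p0 → p1)=T] refutes=False
  v=001: Γ:[p0=F] Δ:[(p0 → p1)=T] refutes=False
  v=010: Γ:[p0=F] Δ:[(p0 → p1)=T] refutes=False
  v=011: Γ:[p0=F] Δ:[(p0 → p1)=T] refutes=False
  v=100: Γ:[p0=T] Δ:[(p0 → p1)=F] refutes=True  ← countermodel

Result: [1, 0, 0]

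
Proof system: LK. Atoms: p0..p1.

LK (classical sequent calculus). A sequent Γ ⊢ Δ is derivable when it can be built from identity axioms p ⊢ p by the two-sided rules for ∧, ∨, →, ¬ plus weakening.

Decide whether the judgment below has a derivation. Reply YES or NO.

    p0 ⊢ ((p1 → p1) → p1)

Enumerate valuations to refute Γ ⊢ Δ:
  v=00: Γ:[p0=F] Δ:[((p1 → p1) → p1)=F] refutes=False
  v=01: Γ:[p0=F] Δ:[((p1 → p1) → p1)=T] refutes=False
  v=10: Γ:[p0=T] Δ:[((p1 → p1) → p1)=F] refutes=True  ← countermodel

Result: NO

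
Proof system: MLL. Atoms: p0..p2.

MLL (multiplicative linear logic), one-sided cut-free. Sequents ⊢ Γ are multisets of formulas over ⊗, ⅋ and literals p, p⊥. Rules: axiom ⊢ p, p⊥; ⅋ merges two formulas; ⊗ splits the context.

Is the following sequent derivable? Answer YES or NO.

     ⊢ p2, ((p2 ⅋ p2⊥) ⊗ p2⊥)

Derivation trace:
[⊗]  ⊢ p2, ((p2 ⅋ p2⊥) ⊗ p2⊥)
  [⅋]  ⊢ (p2 ⅋ p2⊥)
    [Ax]  ⊢ p2, p2⊥
  [Ax]  ⊢ p2, p2⊥

Result: YES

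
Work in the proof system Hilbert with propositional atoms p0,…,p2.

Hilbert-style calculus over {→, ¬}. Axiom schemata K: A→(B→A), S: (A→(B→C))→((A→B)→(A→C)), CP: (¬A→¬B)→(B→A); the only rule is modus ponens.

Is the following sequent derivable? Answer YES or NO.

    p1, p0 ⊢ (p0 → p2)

Search for a countermodel by truth-table:
  v=000: Γ:[p1=F, p0=F] Δ:[(p0 → p2)=T] refutes=False
  v=001: Γ:[p1=F, p0=F] Δ:[(p0 → p2)=T] refutes=False
  v=010: Γ:[p1=T, p0=F] Δ:[(p0 → p2)=T] refutes=False
  v=011: Γ:[p1=T, p0=F] Δ:[(p0 → p2)=T] refutes=False
  v=100: Γ:[p1=F, p0=T] Δ:[(p0 → p2)=F] refutes=False
  v=101: Γ:[p1=F, p0=T] Δ:[(p0 → p2)=T] refutes=False
  v=110: Γ:[p1=T, p0=T] Δ:[(p0 → p2)=F] refutes=True  ← countermodel

Result: NO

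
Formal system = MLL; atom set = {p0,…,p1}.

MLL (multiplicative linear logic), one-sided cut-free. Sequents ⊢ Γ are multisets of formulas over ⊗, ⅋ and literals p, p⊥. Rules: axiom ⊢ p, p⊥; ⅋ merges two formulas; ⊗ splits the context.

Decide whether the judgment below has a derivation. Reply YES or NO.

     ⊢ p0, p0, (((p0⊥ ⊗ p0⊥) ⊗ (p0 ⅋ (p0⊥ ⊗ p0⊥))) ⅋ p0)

Proof tree:
[⅋]  ⊢ p0, p0, (((p0⊥ ⊗ p0⊥) ⊗ (p0 ⅋ (p0⊥ ⊗ p0⊥))) ⅋ p0)
  [⊗]  ⊢ p0, p0, p0, ((p0⊥ ⊗ p0⊥) ⊗ (p0 ⅋ (p0⊥ ⊗ p0⊥)))
    [⊗]  ⊢ p0, p0, (p0⊥ ⊗ p0⊥)
      [Ax]  ⊢ p0, p0⊥
      [Ax]  ⊢ p0, p0⊥
    [⅋]  ⊢ p0, (p0 ⅋ (p0⊥ ⊗ p0⊥))
      [⊗]  ⊢ p0, p0, (p0⊥ ⊗ p0⊥)
        [Ax]  ⊢ p0, p0⊥
        [Ax]  ⊢ p0, p0⊥

Result: YES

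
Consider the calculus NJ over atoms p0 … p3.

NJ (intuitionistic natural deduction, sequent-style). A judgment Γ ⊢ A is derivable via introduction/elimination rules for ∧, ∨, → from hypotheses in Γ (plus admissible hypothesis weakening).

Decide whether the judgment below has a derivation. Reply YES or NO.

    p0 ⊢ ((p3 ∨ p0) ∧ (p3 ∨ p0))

Proof tree:
[∧I] p0 ⊢ ((p3 ∨ p0) ∧ (p3 ∨ p0))
  [∨I₂] p0 ⊢ (p3 ∨ p0)
    [Ax] p0 ⊢ p0
  [∨I₂] p0 ⊢ (p3 ∨ p0)
    [Ax] p0 ⊢ p0

Result: YES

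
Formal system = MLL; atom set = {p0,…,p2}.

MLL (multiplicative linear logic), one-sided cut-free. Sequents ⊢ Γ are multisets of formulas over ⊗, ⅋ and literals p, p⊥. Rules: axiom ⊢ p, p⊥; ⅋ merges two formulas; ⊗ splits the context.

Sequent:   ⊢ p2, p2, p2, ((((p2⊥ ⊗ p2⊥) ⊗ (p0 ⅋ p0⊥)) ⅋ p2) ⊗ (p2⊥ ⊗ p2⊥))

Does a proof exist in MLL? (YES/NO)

Proof tree:
[⊗]  ⊢ p2, p2, p2, ((((p2⊥ ⊗ p2⊥) ⊗ (p0 ⅋ p0⊥)) ⅋ p2) ⊗ (p2⊥ ⊗ p2⊥))
  [⅋]  ⊢ p2, (((p2⊥ ⊗ p2⊥) ⊗ (p0 ⅋ p0⊥)) ⅋ p2)
    [⊗]  ⊢ p2, p2, ((p2⊥ ⊗ p2⊥) ⊗ (p0 ⅋ p0⊥))
      [⊗]  ⊢ p2, p2, (p2⊥ ⊗ p2⊥)
        [Ax]  ⊢ p2, p2⊥
        [Ax]  ⊢ p2, p2⊥
      [⅋]  ⊢ (p0 ⅋ p0⊥)
        [Ax]  ⊢ p0, p0⊥
  [⊗]  ⊢ p2, p2, (p2⊥ ⊗ p2⊥)
    [Ax]  ⊢ p2, p2⊥
    [Ax]  ⊢ p2, p2⊥

Result: YES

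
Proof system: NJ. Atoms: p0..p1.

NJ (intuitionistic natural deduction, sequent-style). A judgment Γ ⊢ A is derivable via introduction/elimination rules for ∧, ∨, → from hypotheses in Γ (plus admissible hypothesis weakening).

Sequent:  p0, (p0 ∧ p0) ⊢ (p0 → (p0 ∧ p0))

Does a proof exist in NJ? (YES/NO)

Proof tree:
[→I] p0, (p0 ∧ p0) ⊢ (p0 → (p0 ∧ p0))
  [Wk] p0, (p0 ∧ p0), p0 ⊢ (p0 ∧ p0)
    [Wk] p0, (p0 ∧ p0) ⊢ (p0 ∧ p0)
      [∧I] p0 ⊢ (p0 ∧ p0)
        [Ax] p0 ⊢ p0
        [Ax] p0 ⊢ p0

Result: YES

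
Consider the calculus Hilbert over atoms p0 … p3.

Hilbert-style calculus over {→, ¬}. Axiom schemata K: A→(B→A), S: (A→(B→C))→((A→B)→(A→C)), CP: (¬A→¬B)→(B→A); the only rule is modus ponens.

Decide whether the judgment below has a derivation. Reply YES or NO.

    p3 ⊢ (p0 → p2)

Search for a countermodel by truth-table:
  v=0000: Γ:[p3=F] Δ:[(p0 → p2)=T] refutes=False
  v=0001: Γ:[p3=T] Δ:[(p0 → p2)=T] refutes=False
  v=0010: Γ:[p3=F] Δ:[(p0 → p2)=T] refutes=False
  v=0011: Γ:[p3=T] Δ:[(p0 → p2)=T] refutes=False
  v=0100: Γ:[p3=F] Δ:[(p0 → p2)=T] refutes=False
  v=0101: Γ:[p3=T] Δ:[(p0 → p2)=T] refutes=False
  v=0110: Γ:[p3=F] Δ:[(p0 → p2)=T] refutes=False
  v=0111: Γ:[p3=T] Δ:[(p0 → p2)=T] refutes=False
  v=1000: Γ:[p3=F] Δ:[(p0 → p2)=F] refutes=False
  v=1001: Γ:[p3=T] Δ:[(p0 → p2)=F] refutes=True  ← countermodel

Result: NO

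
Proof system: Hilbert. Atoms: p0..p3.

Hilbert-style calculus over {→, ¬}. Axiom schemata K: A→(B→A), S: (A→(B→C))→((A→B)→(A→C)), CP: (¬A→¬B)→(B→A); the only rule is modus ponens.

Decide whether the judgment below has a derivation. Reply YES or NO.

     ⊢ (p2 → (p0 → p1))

Truth-table refutation:
  v=0000: Γ:[] Δ:[(p2 → (p0 → p1))=T] refutes=False
  v=0001: Γ:[] Δ:[(p2 → (p0 → p1))=T] refutes=False
  v=0010: Γ:[] Δ:[(p2 → (p0 → p1))=T] refutes=False
  v=0011: Γ:[] Δ:[(p2 → (p0 → p1))=T] refutes=False
  v=0100: Γ:[] Δ:[(p2 → (p0 → p1))=T] refutes=False
  v=0101: Γ:[] Δ:[(p2 → (p0 → p1))=T] refutes=False
  v=0110: Γ:[] Δ:[(p2 → (p0 → p1))=T] refutes=False
  v=0111: Γ:[] Δ:[(p2 → (p0 → p1))=T] refutes=False
  v=1000: Γ:[] Δ:[(p2 → (p0 → p1))=T] refutes=False
  v=1001: Γ:[] Δ:[(p2 → (p0 → p1))=T] refutes=False
  v=1010: Γ:[] Δ:[(p2 → (p0 → p1))=F] refutes=True  ← countermodel

Result: NO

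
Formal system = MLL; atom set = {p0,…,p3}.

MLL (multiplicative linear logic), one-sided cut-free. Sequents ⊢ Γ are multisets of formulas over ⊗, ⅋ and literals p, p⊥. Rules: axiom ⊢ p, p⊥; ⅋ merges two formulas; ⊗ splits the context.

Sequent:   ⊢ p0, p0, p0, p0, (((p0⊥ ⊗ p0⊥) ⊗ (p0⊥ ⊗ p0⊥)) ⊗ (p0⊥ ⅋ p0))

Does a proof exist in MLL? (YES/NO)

Derivation trace:
[⊗]  ⊢ p0, p0, p0, p0, (((p0⊥ ⊗ p0⊥) ⊗ (p0⊥ ⊗ p0⊥)) ⊗ (p0⊥ ⅋ p0))
  [⊗]  ⊢ p0, p0, p0, p0, ((p0⊥ ⊗ p0⊥) ⊗ (p0⊥ ⊗ p0⊥))
    [⊗]  ⊢ p0, p0, (p0⊥ ⊗ p0⊥)
      [Ax]  ⊢ p0, p0⊥
      [Ax]  ⊢ p0, p0⊥
    [⊗]  ⊢ p0, p0, (p0⊥ ⊗ p0⊥)
      [Ax]  ⊢ p0, p0⊥
      [Ax]  ⊢ p0, p0⊥
  [⅋]  ⊢ (p0⊥ ⅋ p0)
    [Ax]  ⊢ p0, p0⊥

Result: YES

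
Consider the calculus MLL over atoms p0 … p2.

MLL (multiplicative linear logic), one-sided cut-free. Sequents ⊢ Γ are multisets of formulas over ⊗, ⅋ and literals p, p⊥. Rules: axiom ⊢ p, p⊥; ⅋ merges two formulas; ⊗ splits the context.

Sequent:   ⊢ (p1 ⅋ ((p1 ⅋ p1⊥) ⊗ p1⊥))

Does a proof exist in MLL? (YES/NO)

Derivation trace:
[⅋]  ⊢ (p1 ⅋ ((p1 ⅋ p1⊥) ⊗ p1⊥))
  [⊗]  ⊢ p1, ((p1 ⅋ p1⊥) ⊗ p1⊥)
    [⅋]  ⊢ (p1 ⅋ p1⊥)
      [Ax]  ⊢ p1, p1⊥
    [Ax]  ⊢ p1, p1⊥

Result: YES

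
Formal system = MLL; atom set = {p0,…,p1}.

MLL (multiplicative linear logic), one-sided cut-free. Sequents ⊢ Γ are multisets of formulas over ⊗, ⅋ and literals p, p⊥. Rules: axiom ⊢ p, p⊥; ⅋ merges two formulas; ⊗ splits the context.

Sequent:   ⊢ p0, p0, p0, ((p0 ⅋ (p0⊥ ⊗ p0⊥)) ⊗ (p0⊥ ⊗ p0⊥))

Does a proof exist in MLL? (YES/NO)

Derivation (root first):
[⊗]  ⊢ p0, p0, p0, ((p0 ⅋ (p0⊥ ⊗ p0⊥)) ⊗ (p0⊥ ⊗ p0⊥))
  [⅋]  ⊢ p0, (p0 ⅋ (p0⊥ ⊗ p0⊥))
    [⊗]  ⊢ p0, p0, (p0⊥ ⊗ p0⊥)
      [Ax]  ⊢ p0, p0⊥
      [Ax]  ⊢ p0, p0⊥
  [⊗]  ⊢ p0, p0, (p0⊥ ⊗ p0⊥)
    [Ax]  ⊢ p0, p0⊥
    [Ax]  ⊢ p0, p0⊥

Result: YES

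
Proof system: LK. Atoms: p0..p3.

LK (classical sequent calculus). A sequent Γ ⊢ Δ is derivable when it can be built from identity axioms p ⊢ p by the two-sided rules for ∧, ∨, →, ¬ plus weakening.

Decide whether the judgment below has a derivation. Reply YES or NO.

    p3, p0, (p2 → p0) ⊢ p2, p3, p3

Proof tree:
[WR] p3, p0, (p2 → p0) ⊢ p2, p3, p3
  [→L] p3, p0, (p2 → p0) ⊢ p2, p3
    [WL] p3, p0 ⊢ p3, p2
      [WR] p3 ⊢ p3, p2
        [Ax] p3 ⊢ p3
    [WL] p3, p0 ⊢ p3, p2
      [WR] p3 ⊢ p3, p2
        [Ax] p3 ⊢ p3

Result: YES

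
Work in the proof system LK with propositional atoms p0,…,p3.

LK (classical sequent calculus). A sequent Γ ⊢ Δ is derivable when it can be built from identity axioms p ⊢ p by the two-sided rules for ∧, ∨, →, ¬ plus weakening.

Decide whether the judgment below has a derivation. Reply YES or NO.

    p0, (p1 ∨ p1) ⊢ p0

Derivation (root first):
[∨L] p0, (p1 ∨ p1) ⊢ p0
  [WR] p0, p1 ⊢ p0, p0
    [WL] p0, p1 ⊢ p0
      [Ax] p0 ⊢ p0
  [WL] p0, p1 ⊢ p0
    [Ax] p0 ⊢ p0

Result: YES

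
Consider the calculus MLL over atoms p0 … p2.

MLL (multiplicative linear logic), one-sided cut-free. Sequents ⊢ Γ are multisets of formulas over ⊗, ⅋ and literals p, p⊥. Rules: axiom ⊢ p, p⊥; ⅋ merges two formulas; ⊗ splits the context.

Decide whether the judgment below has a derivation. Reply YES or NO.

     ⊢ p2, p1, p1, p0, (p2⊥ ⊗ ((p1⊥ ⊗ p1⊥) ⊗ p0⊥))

Derivation (root first):
[⊗]  ⊢ p2, p1, p1, p0, (p2⊥ ⊗ ((p1⊥ ⊗ p1⊥) ⊗ p0⊥))
  [Ax]  ⊢ p2, p2⊥
  [⊗]  ⊢ p1, p1, p0, ((p1⊥ ⊗ p1⊥) ⊗ p0⊥)
    [⊗]  ⊢ p1, p1, (p1⊥ ⊗ p1⊥)
      [Ax]  ⊢ p1, p1⊥
      [Ax]  ⊢ p1, p1⊥
    [Ax]  ⊢ p0, p0⊥

Result: YES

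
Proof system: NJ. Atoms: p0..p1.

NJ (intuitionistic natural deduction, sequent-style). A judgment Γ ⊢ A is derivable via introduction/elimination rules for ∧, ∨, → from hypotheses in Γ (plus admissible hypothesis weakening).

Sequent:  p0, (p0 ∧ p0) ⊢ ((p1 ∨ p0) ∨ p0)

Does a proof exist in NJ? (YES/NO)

Derivation (root first):
[∨I₁] p0, (p0 ∧ p0) ⊢ ((p1 ∨ p0) ∨ p0)
  [∨I₂] p0, (p0 ∧ p0) ⊢ (p1 ∨ p0)
    [Wk] p0, (p0 ∧ p0) ⊢ p0
      [Ax] p0 ⊢ p0

Result: YES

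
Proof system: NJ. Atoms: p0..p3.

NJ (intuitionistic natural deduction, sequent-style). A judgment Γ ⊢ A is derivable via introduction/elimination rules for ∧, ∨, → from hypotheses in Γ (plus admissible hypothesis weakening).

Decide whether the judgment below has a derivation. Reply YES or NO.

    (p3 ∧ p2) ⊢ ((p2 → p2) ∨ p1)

Derivation (root first):
[Wk] (p3 ∧ p2) ⊢ ((p2 → p2) ∨ p1)
  [∨I₁]  ⊢ ((p2 → p2) ∨ p1)
    [→I]  ⊢ (p2 → p2)
      [Ax] p2 ⊢ p2

Result: YES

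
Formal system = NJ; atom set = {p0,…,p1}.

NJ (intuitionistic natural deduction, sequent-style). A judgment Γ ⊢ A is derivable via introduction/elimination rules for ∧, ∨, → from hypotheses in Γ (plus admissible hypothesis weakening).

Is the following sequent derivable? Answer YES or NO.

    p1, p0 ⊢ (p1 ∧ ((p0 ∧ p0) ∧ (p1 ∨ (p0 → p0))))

Derivation trace:
[∧I] p1, p0 ⊢ (p1 ∧ ((p0 ∧ p0) ∧ (p1 ∨ (p0 → p0))))
  [Ax] p1 ⊢ p1
  [∧I] p0 ⊢ ((p0 ∧ p0) ∧ (p1 ∨ (p0 → p0)))
    [∧I] p0 ⊢ (p0 ∧ p0)
      [Ax] p0 ⊢ p0
      [Ax] p0 ⊢ p0
    [∨I₂]  ⊢ (p1 ∨ (p0 → p0))
      [→I]  ⊢ (p0 → p0)
        [Ax] p0 ⊢ p0

Result: YES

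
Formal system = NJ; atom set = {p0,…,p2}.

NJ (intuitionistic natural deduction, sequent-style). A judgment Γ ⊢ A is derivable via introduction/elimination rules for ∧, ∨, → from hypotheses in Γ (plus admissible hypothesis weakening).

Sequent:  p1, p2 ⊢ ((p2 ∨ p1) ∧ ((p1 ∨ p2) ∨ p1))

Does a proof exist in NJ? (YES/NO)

Derivation (root first):
[∧I] p1, p2 ⊢ ((p2 ∨ p1) ∧ ((p1 ∨ p2) ∨ p1))
  [∨I₁] p2 ⊢ (p2 ∨ p1)
    [Ax] p2 ⊢ p2
  [∨I₁] p1 ⊢ ((p1 ∨ p2) ∨ p1)
    [∨I₁] p1 ⊢ (p1 ∨ p2)
      [Ax] p1 ⊢ p1

Result: YES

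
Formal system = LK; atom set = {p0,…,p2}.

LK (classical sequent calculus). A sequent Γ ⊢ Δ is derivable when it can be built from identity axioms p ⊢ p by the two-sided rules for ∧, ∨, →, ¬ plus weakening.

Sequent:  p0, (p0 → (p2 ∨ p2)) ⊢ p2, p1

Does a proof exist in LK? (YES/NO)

Proof tree:
[WR] p0, (p0 → (p2 ∨ p2)) ⊢ p2, p1
  [→L] p0, (p0 → (p2 ∨ p2)) ⊢ p2
    [Ax] p0 ⊢ p0
    [∨L] (p2 ∨ p2) ⊢ p2
      [Ax] p2 ⊢ p2
      [Ax] p2 ⊢ p2

Result: YES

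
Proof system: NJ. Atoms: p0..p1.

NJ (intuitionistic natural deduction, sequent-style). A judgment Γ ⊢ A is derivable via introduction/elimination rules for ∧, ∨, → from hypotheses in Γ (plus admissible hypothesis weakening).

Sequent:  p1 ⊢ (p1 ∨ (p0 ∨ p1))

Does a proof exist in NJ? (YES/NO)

Derivation (root first):
[∨I₂] p1 ⊢ (p1 ∨ (p0 ∨ p1))
  [∨I₂] p1 ⊢ (p0 ∨ p1)
    [Ax] p1 ⊢ p1

Result: YES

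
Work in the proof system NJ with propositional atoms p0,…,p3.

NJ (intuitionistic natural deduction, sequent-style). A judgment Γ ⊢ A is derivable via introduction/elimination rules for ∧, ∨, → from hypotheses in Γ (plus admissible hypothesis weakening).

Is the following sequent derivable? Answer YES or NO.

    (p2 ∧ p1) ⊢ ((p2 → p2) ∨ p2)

Proof tree:
[∨I₁] (p2 ∧ p1) ⊢ ((p2 → p2) ∨ p2)
  [Wk] (p2 ∧ p1) ⊢ (p2 → p2)
    [→I]  ⊢ (p2 → p2)
      [Ax] p2 ⊢ p2

Result: YES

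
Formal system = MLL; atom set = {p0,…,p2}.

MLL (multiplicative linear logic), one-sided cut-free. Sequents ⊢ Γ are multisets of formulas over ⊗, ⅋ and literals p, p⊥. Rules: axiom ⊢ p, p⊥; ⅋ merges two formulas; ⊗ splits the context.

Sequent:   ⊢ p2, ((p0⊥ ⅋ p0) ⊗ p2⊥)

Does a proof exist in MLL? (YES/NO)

Derivation trace:
[⊗]  ⊢ p2, ((p0⊥ ⅋ p0) ⊗ p2⊥)
  [⅋]  ⊢ (p0⊥ ⅋ p0)
    [Ax]  ⊢ p0, p0⊥
  [Ax]  ⊢ p2, p2⊥

Result: YES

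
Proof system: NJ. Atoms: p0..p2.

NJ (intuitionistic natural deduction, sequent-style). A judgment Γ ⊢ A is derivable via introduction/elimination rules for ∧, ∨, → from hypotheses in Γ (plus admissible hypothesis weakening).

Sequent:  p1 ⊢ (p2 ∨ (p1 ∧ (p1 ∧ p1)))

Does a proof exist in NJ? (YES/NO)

Proof tree:
[∨I₂] p1 ⊢ (p2 ∨ (p1 ∧ (p1 ∧ p1)))
  [∧I] p1 ⊢ (p1 ∧ (p1 ∧ p1))
    [Ax] p1 ⊢ p1
    [∧I] p1 ⊢ (p1 ∧ p1)
      [Ax] p1 ⊢ p1
      [Ax] p1 ⊢ p1

Result: YES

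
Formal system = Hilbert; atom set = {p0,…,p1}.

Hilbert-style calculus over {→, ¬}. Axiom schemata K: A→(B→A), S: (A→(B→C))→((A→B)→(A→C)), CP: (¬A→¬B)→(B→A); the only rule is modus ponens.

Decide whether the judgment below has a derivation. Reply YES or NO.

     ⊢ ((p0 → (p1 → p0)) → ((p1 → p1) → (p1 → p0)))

Search for a countermodel by truth-table:
  v=00: Γ:[] Δ:[((p0 → (p1 → p0)) → ((p1 → p1) → (p1 → p0)))=T] refutes=False
  v=01: Γ:[] Δ:[((p0 → (p1 → p0)) → ((p1 → p1) → (p1 → p0)))=F] refutes=True  ← countermodel

Result: NO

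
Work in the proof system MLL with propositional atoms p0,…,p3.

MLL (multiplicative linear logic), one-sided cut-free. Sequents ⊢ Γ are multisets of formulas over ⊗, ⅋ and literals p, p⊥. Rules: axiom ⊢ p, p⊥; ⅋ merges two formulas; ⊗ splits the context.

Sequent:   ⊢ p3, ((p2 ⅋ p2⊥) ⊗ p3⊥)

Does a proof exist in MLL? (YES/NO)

Derivation (root first):
[⊗]  ⊢ p3, ((p2 ⅋ p2⊥) ⊗ p3⊥)
  [⅋]  ⊢ (p2 ⅋ p2⊥)
    [Ax]  ⊢ p2, p2⊥
  [Ax]  ⊢ p3, p3⊥

Result: YES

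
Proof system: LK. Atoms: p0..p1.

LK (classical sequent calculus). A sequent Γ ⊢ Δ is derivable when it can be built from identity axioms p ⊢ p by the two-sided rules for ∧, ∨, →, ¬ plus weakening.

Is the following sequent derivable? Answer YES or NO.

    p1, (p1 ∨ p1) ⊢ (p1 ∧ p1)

Derivation (root first):
[∧R] p1, (p1 ∨ p1) ⊢ (p1 ∧ p1)
  [∨L] p1, (p1 ∨ p1) ⊢ p1
    [WL] p1, p1 ⊢ p1
      [Ax] p1 ⊢ p1
    [Ax] p1 ⊢ p1
  [Ax] p1 ⊢ p1

Result: YES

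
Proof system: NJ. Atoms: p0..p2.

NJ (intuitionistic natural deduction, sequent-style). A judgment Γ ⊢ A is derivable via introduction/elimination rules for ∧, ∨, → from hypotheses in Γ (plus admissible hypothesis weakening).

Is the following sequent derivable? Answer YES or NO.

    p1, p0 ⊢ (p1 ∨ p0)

Derivation (root first):
[Wk] p1, p0 ⊢ (p1 ∨ p0)
  [∨I₁] p1 ⊢ (p1 ∨ p0)
    [Ax] p1 ⊢ p1

Result: YES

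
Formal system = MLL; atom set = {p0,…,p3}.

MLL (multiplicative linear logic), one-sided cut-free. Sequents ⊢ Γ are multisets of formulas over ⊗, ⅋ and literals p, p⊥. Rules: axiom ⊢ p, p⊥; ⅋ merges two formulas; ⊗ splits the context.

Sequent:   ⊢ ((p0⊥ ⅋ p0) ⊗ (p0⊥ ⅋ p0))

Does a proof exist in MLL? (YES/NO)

Proof tree:
[⊗]  ⊢ ((p0⊥ ⅋ p0) ⊗ (p0⊥ ⅋ p0))
  [⅋]  ⊢ (p0⊥ ⅋ p0)
    [Ax]  ⊢ p0, p0⊥
  [⅋]  ⊢ (p0⊥ ⅋ p0)
    [Ax]  ⊢ p0, p0⊥

Result: YES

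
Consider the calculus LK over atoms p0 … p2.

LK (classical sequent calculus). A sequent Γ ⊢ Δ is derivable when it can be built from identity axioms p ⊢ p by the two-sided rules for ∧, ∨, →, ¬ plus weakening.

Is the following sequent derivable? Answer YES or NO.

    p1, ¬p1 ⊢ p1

Derivation (root first):
[WR] p1, ¬p1 ⊢ p1
  [¬L] p1, ¬p1 ⊢ 
    [Ax] p1 ⊢ p1

Result: YES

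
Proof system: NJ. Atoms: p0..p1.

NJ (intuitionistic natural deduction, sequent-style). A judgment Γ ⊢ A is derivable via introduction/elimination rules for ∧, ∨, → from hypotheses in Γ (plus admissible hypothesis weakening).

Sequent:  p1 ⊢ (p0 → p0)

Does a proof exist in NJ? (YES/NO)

Derivation (root first):
[Wk] p1 ⊢ (p0 → p0)
  [→I]  ⊢ (p0 → p0)
    [Ax] p0 ⊢ p0

Result: YES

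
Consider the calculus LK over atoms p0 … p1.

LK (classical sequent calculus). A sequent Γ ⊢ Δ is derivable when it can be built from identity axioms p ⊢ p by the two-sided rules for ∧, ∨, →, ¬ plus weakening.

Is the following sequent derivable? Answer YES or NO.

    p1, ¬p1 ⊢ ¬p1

Proof tree:
[¬R] p1, ¬p1 ⊢ ¬p1
  [¬L] p1, p1, ¬p1 ⊢ 
    [WL] p1, p1 ⊢ p1
      [Ax] p1 ⊢ p1

Result: YES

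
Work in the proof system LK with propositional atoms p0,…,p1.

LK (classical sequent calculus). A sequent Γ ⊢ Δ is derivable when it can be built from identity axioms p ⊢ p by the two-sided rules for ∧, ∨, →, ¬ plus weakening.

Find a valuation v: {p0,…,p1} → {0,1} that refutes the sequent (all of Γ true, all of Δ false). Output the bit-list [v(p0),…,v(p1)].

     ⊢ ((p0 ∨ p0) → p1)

Enumerate valuations to refute Γ ⊢ Δ:
  v=00: Γ:[] Δ:[((p0 ∨ p0) → p1)=T] refutes=False
  v=01: Γ:[] Δ:[((p0 ∨ p0) → p1)=T] refutes=False
  v=10: Γ:[] Δ:[((p0 ∨ p0) → p1)=F] refutes=True  ← countermodel

Result: [1, 0]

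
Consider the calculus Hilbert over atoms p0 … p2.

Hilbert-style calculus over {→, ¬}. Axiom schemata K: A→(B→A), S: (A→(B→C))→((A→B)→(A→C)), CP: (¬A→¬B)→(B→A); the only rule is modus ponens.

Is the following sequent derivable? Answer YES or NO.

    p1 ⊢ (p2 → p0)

Enumerate valuations to refute Γ ⊢ Δ:
  v=000: Γ:[p1=F] Δ:[(p2 → p0)=T] refutes=False
  v=001: Γ:[p1=F] Δ:[(p2 → p0)=F] refutes=False
  v=010: Γ:[p1=T] Δ:[(p2 → p0)=T] refutes=False
  v=011: Γ:[p1=T] Δ:[(p2 → p0)=F] refutes=True  ← countermodel

Result: NO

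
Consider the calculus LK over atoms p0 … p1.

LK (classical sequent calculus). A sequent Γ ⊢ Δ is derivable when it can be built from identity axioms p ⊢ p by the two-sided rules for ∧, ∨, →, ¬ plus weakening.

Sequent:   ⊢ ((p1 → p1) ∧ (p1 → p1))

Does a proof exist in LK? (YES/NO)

Derivation trace:
[∧R]  ⊢ ((p1 → p1) ∧ (p1 → p1))
  [→R]  ⊢ (p1 → p1)
    [Ax] p1 ⊢ p1
  [→R]  ⊢ (p1 → p1)
    [Ax] p1 ⊢ p1

Result: YES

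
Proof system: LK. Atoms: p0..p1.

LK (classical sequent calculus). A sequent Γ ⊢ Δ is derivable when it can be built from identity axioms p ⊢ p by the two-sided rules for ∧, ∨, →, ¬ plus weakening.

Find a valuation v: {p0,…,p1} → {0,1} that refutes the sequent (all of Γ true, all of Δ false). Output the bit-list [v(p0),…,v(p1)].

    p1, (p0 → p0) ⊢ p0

Search for a countermodel by truth-table:
  v=00: Γ:[p1=F, (p0 → p0)=T] Δ:[p0=F] refutes=False
  v=01: Γ:[p1=T, (p0 → p0)=T] Δ:[p0=F] refutes=True  ← countermodel

Result: [0, 1]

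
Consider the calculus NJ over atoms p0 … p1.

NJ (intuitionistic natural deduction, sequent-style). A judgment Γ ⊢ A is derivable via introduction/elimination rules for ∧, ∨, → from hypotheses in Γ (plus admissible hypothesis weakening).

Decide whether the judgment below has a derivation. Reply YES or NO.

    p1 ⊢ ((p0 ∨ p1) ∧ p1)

Derivation (root first):
[∧I] p1 ⊢ ((p0 ∨ p1) ∧ p1)
  [∨I₂] p1 ⊢ (p0 ∨ p1)
    [Ax] p1 ⊢ p1
  [Ax] p1 ⊢ p1

Result: YES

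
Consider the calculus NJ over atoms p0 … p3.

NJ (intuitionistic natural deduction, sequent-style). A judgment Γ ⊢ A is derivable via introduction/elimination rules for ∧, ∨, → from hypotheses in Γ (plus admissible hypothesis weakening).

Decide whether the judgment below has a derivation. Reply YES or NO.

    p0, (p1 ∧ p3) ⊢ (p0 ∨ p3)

Proof tree:
[∨I₁] p0, (p1 ∧ p3) ⊢ (p0 ∨ p3)
  [Wk] p0, (p1 ∧ p3) ⊢ p0
    [Ax] p0 ⊢ p0

Result: YES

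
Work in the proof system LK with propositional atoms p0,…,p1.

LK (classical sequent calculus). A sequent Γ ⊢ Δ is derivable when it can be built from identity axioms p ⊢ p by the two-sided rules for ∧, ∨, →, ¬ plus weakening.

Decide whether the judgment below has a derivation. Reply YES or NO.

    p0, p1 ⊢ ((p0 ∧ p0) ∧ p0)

Proof tree:
[WL] p0, p1 ⊢ ((p0 ∧ p0) ∧ p0)
  [∧R] p0 ⊢ ((p0 ∧ p0) ∧ p0)
    [∧R] p0 ⊢ (p0 ∧ p0)
      [Ax] p0 ⊢ p0
      [Ax] p0 ⊢ p0
    [Ax] p0 ⊢ p0

Result: YES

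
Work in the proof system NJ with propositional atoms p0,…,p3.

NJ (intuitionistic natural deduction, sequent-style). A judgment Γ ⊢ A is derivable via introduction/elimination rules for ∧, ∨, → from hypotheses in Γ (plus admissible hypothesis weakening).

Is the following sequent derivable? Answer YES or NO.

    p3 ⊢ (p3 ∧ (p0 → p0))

Proof tree:
[∧I] p3 ⊢ (p3 ∧ (p0 → p0))
  [Ax] p3 ⊢ p3
  [→I]  ⊢ (p0 → p0)
    [Ax] p0 ⊢ p0

Result: YES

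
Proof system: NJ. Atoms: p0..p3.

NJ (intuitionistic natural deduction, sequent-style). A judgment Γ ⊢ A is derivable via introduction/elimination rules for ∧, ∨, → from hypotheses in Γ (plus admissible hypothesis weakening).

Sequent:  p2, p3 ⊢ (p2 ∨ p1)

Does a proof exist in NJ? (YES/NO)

Proof tree:
[Wk] p2, p3 ⊢ (p2 ∨ p1)
  [∨I₁] p2 ⊢ (p2 ∨ p1)
    [Ax] p2 ⊢ p2

Result: YES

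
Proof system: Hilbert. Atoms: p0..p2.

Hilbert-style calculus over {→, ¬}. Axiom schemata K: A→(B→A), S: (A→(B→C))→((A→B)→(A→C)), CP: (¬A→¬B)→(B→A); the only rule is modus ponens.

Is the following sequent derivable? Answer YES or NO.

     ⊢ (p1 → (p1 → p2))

Truth-table refutation:
  v=000: Γ:[] Δ:[(p1 → (p1 → p2))=T] refutes=False
  v=001: Γ:[] Δ:[(p1 → (p1 → p2))=T] refutes=False
  v=010: Γ:[] Δ:[(p1 → (p1 → p2))=F] refutes=True  ← countermodel

Result: NO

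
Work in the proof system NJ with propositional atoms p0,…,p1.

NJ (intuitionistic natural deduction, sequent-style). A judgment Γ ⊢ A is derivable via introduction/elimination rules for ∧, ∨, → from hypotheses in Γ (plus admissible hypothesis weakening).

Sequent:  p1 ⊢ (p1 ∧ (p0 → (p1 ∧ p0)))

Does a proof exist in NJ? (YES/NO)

Derivation (root first):
[∧I] p1 ⊢ (p1 ∧ (p0 → (p1 ∧ p0)))
  [Ax] p1 ⊢ p1
  [→I] p1 ⊢ (p0 → (p1 ∧ p0))
    [∧I] p1, p0 ⊢ (p1 ∧ p0)
      [Ax] p1 ⊢ p1
      [Ax] p0 ⊢ p0

Result: YES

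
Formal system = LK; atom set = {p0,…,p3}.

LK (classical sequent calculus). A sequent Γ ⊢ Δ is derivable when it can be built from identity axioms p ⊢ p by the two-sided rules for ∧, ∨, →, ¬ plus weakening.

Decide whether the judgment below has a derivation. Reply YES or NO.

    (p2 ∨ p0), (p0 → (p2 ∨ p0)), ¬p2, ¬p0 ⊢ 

Derivation (root first):
[¬L] (p2 ∨ p0), (p0 → (p2 ∨ p0)), ¬p2, ¬p0 ⊢ 
  [¬L] (p2 ∨ p0), (p0 → (p2 ∨ p0)), ¬p2 ⊢ p0
    [→L] (p2 ∨ p0), (p0 → (p2 ∨ p0)) ⊢ p2, p0
      [∨L] (p2 ∨ p0) ⊢ p2, p0
        [Ax] p2 ⊢ p2
        [Ax] p0 ⊢ p0
      [∨L] (p2 ∨ p0) ⊢ p2, p0
        [Ax] p2 ⊢ p2
        [Ax] p0 ⊢ p0

Result: YES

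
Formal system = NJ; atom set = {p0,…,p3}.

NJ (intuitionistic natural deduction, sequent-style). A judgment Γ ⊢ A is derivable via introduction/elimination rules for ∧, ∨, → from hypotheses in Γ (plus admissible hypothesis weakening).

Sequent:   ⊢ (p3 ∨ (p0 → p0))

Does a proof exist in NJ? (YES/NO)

Derivation trace:
[∨I₂]  ⊢ (p3 ∨ (p0 → p0))
  [→I]  ⊢ (p0 → p0)
    [Ax] p0 ⊢ p0

Result: YES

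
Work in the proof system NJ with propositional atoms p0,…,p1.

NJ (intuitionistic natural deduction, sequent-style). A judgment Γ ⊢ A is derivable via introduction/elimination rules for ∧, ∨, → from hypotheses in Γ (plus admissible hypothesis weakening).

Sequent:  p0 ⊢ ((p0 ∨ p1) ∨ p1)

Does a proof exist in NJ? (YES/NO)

Proof tree:
[∨I₁] p0 ⊢ ((p0 ∨ p1) ∨ p1)
  [∨I₁] p0 ⊢ (p0 ∨ p1)
    [Ax] p0 ⊢ p0

Result: YES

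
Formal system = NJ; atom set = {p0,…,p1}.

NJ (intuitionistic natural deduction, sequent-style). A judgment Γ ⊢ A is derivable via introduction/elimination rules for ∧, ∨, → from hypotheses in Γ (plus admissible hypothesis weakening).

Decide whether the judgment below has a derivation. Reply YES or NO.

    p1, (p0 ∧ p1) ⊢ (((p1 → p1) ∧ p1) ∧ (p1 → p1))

Derivation (root first):
[∧I] p1, (p0 ∧ p1) ⊢ (((p1 → p1) ∧ p1) ∧ (p1 → p1))
  [∧I] p1, (p0 ∧ p1) ⊢ ((p1 → p1) ∧ p1)
    [→I]  ⊢ (p1 → p1)
      [Ax] p1 ⊢ p1
    [Wk] p1, (p0 ∧ p1) ⊢ p1
      [Ax] p1 ⊢ p1
  [→I]  ⊢ (p1 → p1)
    [Ax] p1 ⊢ p1

Result: YES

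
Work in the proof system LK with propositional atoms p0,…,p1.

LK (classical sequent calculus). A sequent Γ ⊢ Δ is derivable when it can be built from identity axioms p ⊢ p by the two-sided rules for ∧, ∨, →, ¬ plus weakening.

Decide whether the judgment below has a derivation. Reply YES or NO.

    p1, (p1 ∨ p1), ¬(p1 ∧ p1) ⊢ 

Proof tree:
[¬L] p1, (p1 ∨ p1), ¬(p1 ∧ p1) ⊢ 
  [∧R] p1, (p1 ∨ p1) ⊢ (p1 ∧ p1)
    [∨L] (p1 ∨ p1) ⊢ p1
      [Ax] p1 ⊢ p1
      [Ax] p1 ⊢ p1
    [Ax] p1 ⊢ p1

Result: YES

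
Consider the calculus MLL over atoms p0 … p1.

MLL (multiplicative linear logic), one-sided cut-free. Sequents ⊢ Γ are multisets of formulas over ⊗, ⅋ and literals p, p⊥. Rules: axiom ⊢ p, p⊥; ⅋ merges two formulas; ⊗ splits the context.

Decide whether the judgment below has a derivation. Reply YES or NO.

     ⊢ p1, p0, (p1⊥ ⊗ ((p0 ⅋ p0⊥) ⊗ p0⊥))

Proof tree:
[⊗]  ⊢ p1, p0, (p1⊥ ⊗ ((p0 ⅋ p0⊥) ⊗ p0⊥))
  [Ax]  ⊢ p1, p1⊥
  [⊗]  ⊢ p0, ((p0 ⅋ p0⊥) ⊗ p0⊥)
    [⅋]  ⊢ (p0 ⅋ p0⊥)
      [Ax]  ⊢ p0, p0⊥
    [Ax]  ⊢ p0, p0⊥

Result: YES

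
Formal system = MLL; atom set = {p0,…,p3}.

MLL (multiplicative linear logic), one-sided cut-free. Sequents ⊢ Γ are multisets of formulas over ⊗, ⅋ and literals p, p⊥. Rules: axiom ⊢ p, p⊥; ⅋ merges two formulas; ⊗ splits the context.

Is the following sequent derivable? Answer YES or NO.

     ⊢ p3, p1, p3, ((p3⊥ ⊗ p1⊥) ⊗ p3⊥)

Derivation trace:
[⊗]  ⊢ p3, p1, p3, ((p3⊥ ⊗ p1⊥) ⊗ p3⊥)
  [⊗]  ⊢ p3, p1, (p3⊥ ⊗ p1⊥)
    [Ax]  ⊢ p3, p3⊥
    [Ax]  ⊢ p1, p1⊥
  [Ax]  ⊢ p3, p3⊥

Result: YES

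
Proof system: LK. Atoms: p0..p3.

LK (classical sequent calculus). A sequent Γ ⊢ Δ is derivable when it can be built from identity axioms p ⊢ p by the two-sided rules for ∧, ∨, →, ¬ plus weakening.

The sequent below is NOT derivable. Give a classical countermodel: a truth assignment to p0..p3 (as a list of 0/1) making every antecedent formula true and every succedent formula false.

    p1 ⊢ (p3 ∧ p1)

Search for a countermodel by truth-table:
  v=0000: Γ:[p1=F] Δ:[(p3 ∧ p1)=F] refutes=False
  v=0001: Γ:[p1=F] Δ:[(p3 ∧ p1)=F] refutes=False
  v=0010: Γ:[p1=F] Δ:[(p3 ∧ p1)=F] refutes=False
  v=0011: Γ:[p1=F] Δ:[(p3 ∧ p1)=F] refutes=False
  v=0100: Γ:[p1=T] Δ:[(p3 ∧ p1)=F] refutes=True  ← countermodel

Result: [0, 1, 0, 0]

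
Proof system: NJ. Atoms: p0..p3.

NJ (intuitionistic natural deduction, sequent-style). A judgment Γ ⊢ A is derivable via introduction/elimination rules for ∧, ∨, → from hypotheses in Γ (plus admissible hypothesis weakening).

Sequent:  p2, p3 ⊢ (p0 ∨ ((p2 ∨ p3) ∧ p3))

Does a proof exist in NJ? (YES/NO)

Derivation (root first):
[∨I₂] p2, p3 ⊢ (p0 ∨ ((p2 ∨ p3) ∧ p3))
  [∧I] p2, p3 ⊢ ((p2 ∨ p3) ∧ p3)
    [∨I₁] p2 ⊢ (p2 ∨ p3)
      [Ax] p2 ⊢ p2
    [Ax] p3 ⊢ p3

Result: YES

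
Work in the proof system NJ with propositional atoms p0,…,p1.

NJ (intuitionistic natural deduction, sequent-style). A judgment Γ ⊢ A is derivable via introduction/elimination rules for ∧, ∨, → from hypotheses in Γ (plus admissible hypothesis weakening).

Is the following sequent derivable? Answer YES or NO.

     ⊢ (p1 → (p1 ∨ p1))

Derivation (root first):
[→I]  ⊢ (p1 → (p1 ∨ p1))
  [∨I₂] p1 ⊢ (p1 ∨ p1)
    [Ax] p1 ⊢ p1

Result: YES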